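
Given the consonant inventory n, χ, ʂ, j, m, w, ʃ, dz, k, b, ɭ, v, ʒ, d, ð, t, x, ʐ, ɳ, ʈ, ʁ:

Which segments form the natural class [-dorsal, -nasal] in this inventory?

ʂ, ʃ, dz, b, ɭ, v, ʒ, d, ð, t, ʐ, ʈ

Eliminate segments failing any feature: /n, m, ɳ/ are [+nasal]; /χ, j, w, k, x, ʁ/ are [+dorsal]. The remaining /ʂ, ʃ, dz, b, ɭ, v, ʒ, d, ð, t, ʐ, ʈ/ satisfy [-dorsal], [-nasal].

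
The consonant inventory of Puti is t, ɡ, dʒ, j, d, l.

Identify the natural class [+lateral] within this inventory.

l

The [+lateral] segments here are /l/; the remaining /t, ɡ, dʒ, j, d/ are [-lateral].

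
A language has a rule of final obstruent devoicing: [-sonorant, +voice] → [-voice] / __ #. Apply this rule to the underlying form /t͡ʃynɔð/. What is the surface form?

[t͡ʃynɔθ]

/ð/ satisfies [-sonorant, +voice] and sits in __ #. The [-voice] counterpart of the voiced dental fricative is /θ/. Other segments in /t͡ʃynɔð/ either fail the structural description or are not in the environment, so the surface form is [t͡ʃynɔθ].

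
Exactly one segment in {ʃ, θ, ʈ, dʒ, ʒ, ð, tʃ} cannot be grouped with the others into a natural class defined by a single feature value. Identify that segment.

ʈ

The remaining segments after removing /ʈ/ share [+distributed]; /ʈ/ (voiceless retroflex stop) is [-distributed]. For every other candidate removal, the leftover set fails to share any single feature value that the removed segment lacks.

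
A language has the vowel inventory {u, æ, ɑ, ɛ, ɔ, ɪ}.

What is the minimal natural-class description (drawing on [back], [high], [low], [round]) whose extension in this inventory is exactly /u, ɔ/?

[+round]

The target set is precisely the extension of [+round] in this inventory.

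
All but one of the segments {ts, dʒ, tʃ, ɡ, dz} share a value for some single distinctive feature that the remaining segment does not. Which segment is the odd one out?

ɡ

[delayed release] (equivalently [strident], [coronal], [dorsal]) groups all but one: /ts, dz, dʒ, tʃ/ share [+delayed release] while /ɡ/ (voiced velar stop) alone is [−delayed release]. Removing any other segment would not leave a single-feature class that excludes it.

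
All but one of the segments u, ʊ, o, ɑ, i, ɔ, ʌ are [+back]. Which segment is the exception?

/i/ is the high front unrounded tense vowel, which is [−back]; the rest — /u, o, ɔ, ʊ, ʌ, ɑ/ — are [+back].

i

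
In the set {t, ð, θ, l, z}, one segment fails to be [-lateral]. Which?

Every segment except /l/ is [-lateral]. /l/ (alveolar lateral approximant) is [+lateral], so it is the exception.

l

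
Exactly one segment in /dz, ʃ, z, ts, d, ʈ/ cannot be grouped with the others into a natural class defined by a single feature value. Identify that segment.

[distributed] groups all but one: /ʈ, ts, dz, d, z/ share [−distributed] while /ʃ/ (voiceless postalveolar fricative) alone is [+distributed]. Removing any other segment would not leave a single-feature class that excludes it.

ʃ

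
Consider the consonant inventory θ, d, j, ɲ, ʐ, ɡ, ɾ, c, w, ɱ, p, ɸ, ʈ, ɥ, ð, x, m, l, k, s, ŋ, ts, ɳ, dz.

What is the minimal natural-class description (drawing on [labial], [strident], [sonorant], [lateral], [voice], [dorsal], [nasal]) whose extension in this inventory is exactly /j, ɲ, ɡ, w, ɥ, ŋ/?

[+voice, +dorsal]

Every target segment is [+voice], [+dorsal]; each remaining inventory member fails at least one of these. Each conjunct is needed — [+dorsal] alone would also admit /c, x, k/; [+voice] alone would also admit /d, ʐ, ɾ, ɱ, …/ — and no other single listed feature has exactly this extension, so two is the minimum.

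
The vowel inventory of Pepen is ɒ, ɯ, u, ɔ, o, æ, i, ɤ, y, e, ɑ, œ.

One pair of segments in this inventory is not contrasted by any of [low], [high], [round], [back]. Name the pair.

o, ɔ

/o/ (mid back rounded tense vowel) and /ɔ/ (mid back rounded lax vowel) are both [-low], [-high], [+round], [+back], so none of the listed features separates them. (They do differ in [tense], which is not among the given features.) Every other pair in the inventory differs on at least one listed feature.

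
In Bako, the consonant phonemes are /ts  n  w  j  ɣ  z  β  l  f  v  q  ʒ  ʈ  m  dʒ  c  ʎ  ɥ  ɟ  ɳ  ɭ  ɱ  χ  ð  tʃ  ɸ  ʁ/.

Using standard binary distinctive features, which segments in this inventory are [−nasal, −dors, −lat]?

ts, z, β, f, v, ʒ, ʈ, dʒ, ð, tʃ, ɸ

Checking each segment against [−nasal], [−dorsal], [−lateral]: /ts/ (voiceless alveolar affricate), /z/ (voiced alveolar fricative), /β/ (voiced bilabial fricative), /f/ (voiceless labiodental fricative), /v/ (voiced labiodental fricative), /ʒ/ (voiced postalveolar fricative), among others, satisfy every feature; every other segment in the inventory fails at least one.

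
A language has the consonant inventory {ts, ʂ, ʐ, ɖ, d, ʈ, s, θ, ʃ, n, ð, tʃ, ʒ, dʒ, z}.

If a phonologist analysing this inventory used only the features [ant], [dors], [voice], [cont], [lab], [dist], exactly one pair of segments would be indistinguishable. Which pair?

d, n

/d/ (voiced alveolar stop) and /n/ (alveolar nasal) are both [+anterior], [-dorsal], [+voice], [-continuant], [-labial], [-distributed], so none of the listed features separates them. (They do differ in [sonorant] and [nasal], which are not among the given features.) Every other pair in the inventory differs on at least one listed feature.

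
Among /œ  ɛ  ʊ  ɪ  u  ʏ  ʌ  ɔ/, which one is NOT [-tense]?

/ʊ, ʏ, ɔ, ɪ, ʌ, ɛ, œ/ are all [-tense]; /u/ (high back rounded tense vowel) is [+tense].

u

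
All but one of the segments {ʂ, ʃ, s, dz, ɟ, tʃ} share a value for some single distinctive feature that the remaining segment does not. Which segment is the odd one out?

ɟ

/dz, ʃ, tʃ, s, ʂ/ are all [+strident], but /ɟ/ (voiced palatal stop) is [−strident]. No other single segment can be removed to leave a set sharing one feature value that the removed segment lacks, so /ɟ/ is the odd one out.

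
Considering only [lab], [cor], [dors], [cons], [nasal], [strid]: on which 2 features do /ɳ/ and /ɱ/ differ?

The two segments share [-dorsal], [+consonantal], [+nasal], [-strident]. The only features from the list on which they differ: /ɳ/ is [-labial] while /ɱ/ is [+labial]; /ɳ/ is [+coronal] while /ɱ/ is [-coronal].

[labial], [coronal]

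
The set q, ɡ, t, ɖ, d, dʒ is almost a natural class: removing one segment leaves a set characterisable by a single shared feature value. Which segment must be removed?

[delayed release] (equivalently [strident]) groups all but one: /ɡ, t, d, ɖ, q/ share [−delayed release] while /dʒ/ (voiced postalveolar affricate) alone is [+delayed release]. Removing any other segment would not leave a single-feature class that excludes it.

dʒ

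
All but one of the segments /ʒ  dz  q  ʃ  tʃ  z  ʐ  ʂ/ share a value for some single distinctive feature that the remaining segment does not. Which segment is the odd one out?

q

The remaining segments after removing /q/ share [+strident]; /q/ (voiceless uvular stop) is [-strident]. For every other candidate removal, the leftover set fails to share any single feature value that the removed segment lacks.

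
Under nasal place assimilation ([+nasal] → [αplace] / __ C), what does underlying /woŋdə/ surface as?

[wondə]

In /woŋdə/, the nasal /ŋ/ precedes /d/, which is [+coronal]. The nasal assimilates in place, becoming the [+coronal] nasal /n/. The surface form is [wondə].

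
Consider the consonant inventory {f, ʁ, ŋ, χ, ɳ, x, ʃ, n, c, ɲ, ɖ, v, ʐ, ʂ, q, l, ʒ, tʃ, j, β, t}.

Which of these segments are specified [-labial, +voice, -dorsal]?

Checking each segment against [-labial], [+voice], [-dorsal]: /ɳ/ (retroflex nasal), /n/ (alveolar nasal), /ɖ/ (voiced retroflex stop), /ʐ/ (voiced retroflex fricative), /l/ (alveolar lateral approximant), /ʒ/ (voiced postalveolar fricative) satisfy every feature; every other segment in the inventory fails at least one.

ɳ, n, ɖ, ʐ, l, ʒ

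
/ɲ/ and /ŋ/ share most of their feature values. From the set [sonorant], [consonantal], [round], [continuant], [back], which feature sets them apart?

The two segments share [+sonorant], [+consonantal], [-round], [-continuant]. The only feature from the list on which they differ: /ɲ/ is [-back] while /ŋ/ is [+back].

[back]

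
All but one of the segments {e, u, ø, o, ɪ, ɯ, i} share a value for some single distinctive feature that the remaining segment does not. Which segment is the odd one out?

/ɯ, i, o, e, u, ø/ are all [+tense], but /ɪ/ (high front unrounded lax vowel) is [-tense]. No other single segment can be removed to leave a set sharing one feature value that the removed segment lacks, so /ɪ/ is the odd one out.

ɪ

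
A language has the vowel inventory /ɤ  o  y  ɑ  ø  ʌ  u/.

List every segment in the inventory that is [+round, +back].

o, u

Among the inventory, the [+round] segments are /o, y, ø, u/.
Then [+back] leaves /o, u/.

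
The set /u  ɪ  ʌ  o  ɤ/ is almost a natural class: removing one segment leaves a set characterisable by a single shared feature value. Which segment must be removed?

ɪ

[back] groups all but one: /o, u, ʌ, ɤ/ share [+back] while /ɪ/ (high front unrounded lax vowel) alone is [−back]. Removing any other segment would not leave a single-feature class that excludes it.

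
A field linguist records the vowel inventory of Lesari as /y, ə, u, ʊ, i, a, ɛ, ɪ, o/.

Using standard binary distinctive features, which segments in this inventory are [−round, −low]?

First, the [−round] segments are /ə, i, a, ɛ, ɪ/.
Then [−low] leaves /ə, i, ɛ, ɪ/.

ə, i, ɛ, ɪ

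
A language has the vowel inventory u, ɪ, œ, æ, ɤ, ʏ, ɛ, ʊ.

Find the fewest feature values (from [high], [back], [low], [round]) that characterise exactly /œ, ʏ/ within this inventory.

Every target segment is [-back], [+round]; each remaining inventory member fails at least one of these. Each conjunct is needed — [+round] alone would also admit /u, ʊ/; [-back] alone would also admit /ɪ, æ, ɛ/ — and no other single listed feature has exactly this extension, so two is the minimum.

[-back, +round]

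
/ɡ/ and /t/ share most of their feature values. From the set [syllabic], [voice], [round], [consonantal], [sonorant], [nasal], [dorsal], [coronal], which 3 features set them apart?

/ɡ/ (voiced velar stop) and /t/ (voiceless alveolar stop) agree on [-syllabic], [-round], [+consonantal], [-sonorant], [-nasal]. They differ on [voice] (/ɡ/ [+], /t/ [-]), [coronal] (/ɡ/ [-], /t/ [+]), [dorsal] (/ɡ/ [+], /t/ [-]).

[voice], [coronal], [dorsal]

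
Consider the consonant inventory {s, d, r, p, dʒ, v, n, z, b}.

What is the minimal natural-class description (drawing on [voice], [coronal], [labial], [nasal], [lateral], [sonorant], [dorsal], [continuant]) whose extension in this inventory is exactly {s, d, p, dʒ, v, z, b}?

Every target segment is [−sonorant] and no other inventory member is, so one feature is enough.

[−sonorant]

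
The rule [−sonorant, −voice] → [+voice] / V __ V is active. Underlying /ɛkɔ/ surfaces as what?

/k/ satisfies [−sonorant, −voice] and sits in V __ V. The [+voice] counterpart of the voiceless velar stop is /ɡ/. Other segments in /ɛkɔ/ either fail the structural description or are not in the environment, so the surface form is [ɛɡɔ].

[ɛɡɔ]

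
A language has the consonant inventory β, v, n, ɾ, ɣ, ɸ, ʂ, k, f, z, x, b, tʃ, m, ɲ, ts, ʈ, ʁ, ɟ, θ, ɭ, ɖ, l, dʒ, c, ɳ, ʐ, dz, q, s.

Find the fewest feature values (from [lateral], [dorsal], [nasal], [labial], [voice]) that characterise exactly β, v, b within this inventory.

The class [+voice], [-nasal], [+labial] has exactly /β, v, b/ as its extension in this inventory. No smaller conjunction from the listed features achieves this: [-nasal, +labial] alone would also admit /ɸ, f/; [+voice, +labial] alone would also admit /m/; [+voice, -nasal] alone would also admit /ɾ, ɣ, z, ʁ, …/; and checking the remaining two-feature bundles turns up none with this extension.

[+voice, -nasal, +labial]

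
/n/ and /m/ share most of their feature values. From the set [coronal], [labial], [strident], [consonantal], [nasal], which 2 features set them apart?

/n/ is the alveolar nasal and /m/ is the bilabial nasal. Both are [−strident], [+consonantal], [+nasal]. /n/ is [−labial] while /m/ is [+labial]; /n/ is [+coronal] while /m/ is [−coronal], so the distinguishing features are [labial], [coronal].

[labial], [coronal]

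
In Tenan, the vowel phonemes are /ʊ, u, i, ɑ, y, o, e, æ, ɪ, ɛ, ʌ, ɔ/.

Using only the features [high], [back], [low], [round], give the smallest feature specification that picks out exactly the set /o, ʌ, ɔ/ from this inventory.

/o, ʌ, ɔ/ are all [−high], [−low], [+back], and no other segment in the inventory matches all three values. Dropping any one of them over-generates: [−low, +back] alone would also admit /ʊ, u/; [−high, +back] alone would also admit /ɑ/; [−high, −low] alone would also admit /e, ɛ/. No other combination of two listed features picks out exactly this set either, so fewer than three features will not do.

[−high, −low, +back]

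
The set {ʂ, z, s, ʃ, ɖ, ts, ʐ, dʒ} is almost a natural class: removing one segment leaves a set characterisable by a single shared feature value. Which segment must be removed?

[strident] groups all but one: /ʂ, ʃ, s, dʒ, z, ʐ, ts/ share [+strident] while /ɖ/ (voiced retroflex stop) alone is [−strident]. Removing any other segment would not leave a single-feature class that excludes it.

ɖ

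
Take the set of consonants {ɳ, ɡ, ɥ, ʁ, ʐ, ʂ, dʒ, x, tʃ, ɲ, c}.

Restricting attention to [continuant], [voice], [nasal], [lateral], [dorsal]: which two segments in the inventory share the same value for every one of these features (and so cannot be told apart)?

On the given features, /ɥ/ and /ʁ/ have an identical profile: [+continuant], [+voice], [−nasal], [−lateral], [+dorsal]. No other two segments in the inventory coincide on all 5 features. (They do differ in [labial], [round], [high] and [back], which are not among the given features.)

ɥ, ʁ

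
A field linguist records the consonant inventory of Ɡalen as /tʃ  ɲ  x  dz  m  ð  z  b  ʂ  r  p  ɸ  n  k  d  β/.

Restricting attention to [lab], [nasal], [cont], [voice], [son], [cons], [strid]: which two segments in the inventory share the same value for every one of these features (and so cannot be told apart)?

ɲ, n

Both /ɲ/ and /n/ are [−labial], [+nasal], [−continuant], [+voice], [+sonorant], [+consonantal], [−strident]. Since the list omits [dorsal] — which does distinguish the palatal nasal from the alveolar nasal — this pair collapses; all other pairs remain distinct.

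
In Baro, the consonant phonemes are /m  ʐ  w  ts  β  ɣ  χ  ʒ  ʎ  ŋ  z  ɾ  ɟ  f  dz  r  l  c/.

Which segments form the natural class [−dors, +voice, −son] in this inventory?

ʐ, β, ʒ, z, dz

Eliminate segments failing any feature: /m, ɾ, r, l/ are [+sonorant]; /w, ɣ, χ, ʎ, ŋ, ɟ, c/ are [+dorsal]; /ts, f/ are [−voice]. The remaining /ʐ, β, ʒ, z, dz/ satisfy [−dorsal], [+voice], [−sonorant].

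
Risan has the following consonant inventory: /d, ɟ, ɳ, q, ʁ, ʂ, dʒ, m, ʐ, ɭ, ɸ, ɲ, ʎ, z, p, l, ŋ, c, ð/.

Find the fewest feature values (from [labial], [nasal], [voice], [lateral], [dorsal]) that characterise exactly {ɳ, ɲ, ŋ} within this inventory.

/ɳ, ɲ, ŋ/ are all [+nasal], [-labial], and no other segment in the inventory matches both values. Dropping any one of them over-generates: [-labial] alone would also admit /d, ɟ, q, ʁ, …/; [+nasal] alone would also admit /m/. No other single listed feature picks out exactly this set either, so fewer than two features will not do.

[+nasal, -labial]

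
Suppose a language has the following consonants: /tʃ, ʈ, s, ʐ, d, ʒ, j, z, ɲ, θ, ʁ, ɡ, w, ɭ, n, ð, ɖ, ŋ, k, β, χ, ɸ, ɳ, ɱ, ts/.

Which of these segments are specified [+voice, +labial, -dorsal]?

β, ɱ

Checking each segment against [+voice], [+labial], [-dorsal]: /β/ (voiced bilabial fricative), /ɱ/ (labiodental nasal) satisfy every feature; every other segment in the inventory fails at least one.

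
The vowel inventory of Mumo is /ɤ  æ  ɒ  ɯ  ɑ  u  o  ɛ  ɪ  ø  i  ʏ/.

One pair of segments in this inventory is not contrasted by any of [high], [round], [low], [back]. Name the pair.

/i/ (high front unrounded tense vowel) and /ɪ/ (high front unrounded lax vowel) are both [+high], [−round], [−low], [−back], so none of the listed features separates them. (They do differ in [tense], which is not among the given features.) Every other pair in the inventory differs on at least one listed feature.

i, ɪ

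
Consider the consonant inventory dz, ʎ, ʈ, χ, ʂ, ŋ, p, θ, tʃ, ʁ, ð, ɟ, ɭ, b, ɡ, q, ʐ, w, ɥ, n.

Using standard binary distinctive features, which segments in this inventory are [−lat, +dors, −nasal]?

Checking each segment against [−lateral], [+dorsal], [−nasal]: /χ/ (voiceless uvular fricative), /ʁ/ (voiced uvular fricative), /ɟ/ (voiced palatal stop), /ɡ/ (voiced velar stop), /q/ (voiceless uvular stop), /w/ (labial-velar glide), among others, satisfy every feature; every other segment in the inventory fails at least one.

χ, ʁ, ɟ, ɡ, q, w, ɥ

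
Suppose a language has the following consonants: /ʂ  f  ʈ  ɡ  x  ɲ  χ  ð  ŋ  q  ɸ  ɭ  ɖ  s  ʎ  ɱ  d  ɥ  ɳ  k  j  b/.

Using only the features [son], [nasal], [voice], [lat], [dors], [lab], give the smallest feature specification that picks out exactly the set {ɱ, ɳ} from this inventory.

Every target segment is [+nasal], [−dorsal]; each remaining inventory member fails at least one of these. Each conjunct is needed — [−dorsal] alone would also admit /ʂ, f, ʈ, ð, …/; [+nasal] alone would also admit /ɲ, ŋ/ — and no other single listed feature has exactly this extension, so two is the minimum.

[+nasal, −dors]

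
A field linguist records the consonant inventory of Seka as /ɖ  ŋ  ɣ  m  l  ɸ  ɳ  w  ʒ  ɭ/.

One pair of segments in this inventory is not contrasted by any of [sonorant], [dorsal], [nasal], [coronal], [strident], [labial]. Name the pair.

/ɭ/ (retroflex lateral approximant) and /l/ (alveolar lateral approximant) are both [+sonorant], [−dorsal], [−nasal], [+coronal], [−strident], [−labial], so none of the listed features separates them. (They do differ in [anterior], which is not among the given features.) Every other pair in the inventory differs on at least one listed feature.

ɭ, l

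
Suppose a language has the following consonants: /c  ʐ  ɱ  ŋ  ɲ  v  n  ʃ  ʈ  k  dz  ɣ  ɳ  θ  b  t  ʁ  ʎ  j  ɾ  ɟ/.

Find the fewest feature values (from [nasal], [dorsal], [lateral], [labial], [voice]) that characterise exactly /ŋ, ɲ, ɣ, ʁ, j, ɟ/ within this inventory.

The class [+voice], [−lateral], [+dorsal] has exactly /ŋ, ɲ, ɣ, ʁ, j, ɟ/ as its extension in this inventory. No smaller conjunction from the listed features achieves this: [−lateral, +dorsal] alone would also admit /c, k/; [+voice, +dorsal] alone would also admit /ʎ/; [+voice, −lateral] alone would also admit /ʐ, ɱ, v, n, …/; and checking the remaining two-feature bundles turns up none with this extension.

[+voice, −lateral, +dorsal]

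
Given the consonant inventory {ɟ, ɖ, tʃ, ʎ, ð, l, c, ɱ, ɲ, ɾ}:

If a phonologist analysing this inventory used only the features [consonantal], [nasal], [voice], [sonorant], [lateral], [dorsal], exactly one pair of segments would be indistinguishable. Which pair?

ð, ɖ

Both /ð/ and /ɖ/ are [+consonantal], [−nasal], [+voice], [−sonorant], [−lateral], [−dorsal]. Since the list omits [continuant], [anterior] and [distributed] — which do distinguish the voiced dental fricative from the voiced retroflex stop — this pair collapses; all other pairs remain distinct.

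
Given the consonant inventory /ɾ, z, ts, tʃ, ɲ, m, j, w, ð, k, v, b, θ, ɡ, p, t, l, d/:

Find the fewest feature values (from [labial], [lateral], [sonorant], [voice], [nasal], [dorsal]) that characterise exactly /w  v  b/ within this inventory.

[+voice, −nasal, +labial]

Every target segment is [+voice], [−nasal], [+labial]; each remaining inventory member fails at least one of these. Each conjunct is needed — [−nasal, +labial] alone would also admit /p/; [+voice, +labial] alone would also admit /m/; [+voice, −nasal] alone would also admit /ɾ, z, j, ð, …/ — and no other combination of two listed features has exactly this extension, so three is the minimum.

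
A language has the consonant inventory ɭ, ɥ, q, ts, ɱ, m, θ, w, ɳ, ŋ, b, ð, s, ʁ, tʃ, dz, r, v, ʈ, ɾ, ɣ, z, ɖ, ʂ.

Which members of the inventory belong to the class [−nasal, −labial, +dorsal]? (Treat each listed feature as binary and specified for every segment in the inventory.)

q, ʁ, ɣ

Checking each segment against [−nasal], [−labial], [+dorsal]: /q/ (voiceless uvular stop), /ʁ/ (voiced uvular fricative), /ɣ/ (voiced velar fricative) satisfy every feature; every other segment in the inventory fails at least one.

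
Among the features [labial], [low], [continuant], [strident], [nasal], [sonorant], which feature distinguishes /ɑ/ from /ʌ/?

[low]

The two segments share [−labial], [+continuant], [−strident], [−nasal], [+sonorant]. The only feature from the list on which they differ: /ɑ/ is [+low] while /ʌ/ is [−low].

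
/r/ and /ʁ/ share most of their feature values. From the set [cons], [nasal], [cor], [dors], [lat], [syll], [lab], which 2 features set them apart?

/r/ is the alveolar trill and /ʁ/ is the voiced uvular fricative. Both are [+consonantal], [−nasal], [−lateral], [−syllabic], [−labial]. /r/ is [+coronal] while /ʁ/ is [−coronal]; /r/ is [−dorsal] while /ʁ/ is [+dorsal], so the distinguishing features are [coronal], [dorsal].

[coronal], [dorsal]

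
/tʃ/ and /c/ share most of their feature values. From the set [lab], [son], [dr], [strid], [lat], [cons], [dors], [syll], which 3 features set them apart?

[strident], [delayed release], [dorsal]

The two segments share [-labial], [-sonorant], [-lateral], [+consonantal], [-syllabic]. The only features from the list on which they differ: /tʃ/ is [+strident] while /c/ is [-strident]; /tʃ/ is [+delayed release] while /c/ is [-delayed release]; /tʃ/ is [-dorsal] while /c/ is [+dorsal].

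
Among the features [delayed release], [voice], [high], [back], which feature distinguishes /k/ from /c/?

[back]

The two segments share [−delayed release], [−voice], [+high]. The only feature from the list on which they differ: /k/ is [+back] while /c/ is [−back].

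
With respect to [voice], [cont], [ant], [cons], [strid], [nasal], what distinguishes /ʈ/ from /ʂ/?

[continuant], [strident]

/ʈ/ (voiceless retroflex stop) and /ʂ/ (voiceless retroflex fricative) agree on [−voice], [−anterior], [+consonantal], [−nasal]. They differ on [continuant] (/ʈ/ [−], /ʂ/ [+]), [strident] (/ʈ/ [−], /ʂ/ [+]).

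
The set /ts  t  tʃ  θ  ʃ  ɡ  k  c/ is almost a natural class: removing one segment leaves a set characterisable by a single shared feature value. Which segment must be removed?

[voice] groups all but one: /θ, tʃ, c, ts, k, ʃ, t/ share [−voice] while /ɡ/ (voiced velar stop) alone is [+voice]. Removing any other segment would not leave a single-feature class that excludes it.

ɡ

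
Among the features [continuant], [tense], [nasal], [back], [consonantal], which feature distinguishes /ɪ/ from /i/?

/ɪ/ is the high front unrounded lax vowel and /i/ is the high front unrounded tense vowel. Both are [+continuant], [−nasal], [−back], [−consonantal]. /ɪ/ is [−tense] while /i/ is [+tense], so the distinguishing feature is [tense].

[tense]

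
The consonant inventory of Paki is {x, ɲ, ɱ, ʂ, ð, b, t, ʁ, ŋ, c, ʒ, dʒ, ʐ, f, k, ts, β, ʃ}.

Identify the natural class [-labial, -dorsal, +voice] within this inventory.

ð, ʒ, dʒ, ʐ

Among the inventory, the [-labial] segments are /x, ɲ, ʂ, ð, t, ʁ, ŋ, c, ʒ, dʒ, ʐ, k, ts, ʃ/.
Then [-dorsal] gives /ʂ, ð, t, ʒ, dʒ, ʐ, ts, ʃ/.
Within that set, [+voice] leaves /ð, ʒ, dʒ, ʐ/.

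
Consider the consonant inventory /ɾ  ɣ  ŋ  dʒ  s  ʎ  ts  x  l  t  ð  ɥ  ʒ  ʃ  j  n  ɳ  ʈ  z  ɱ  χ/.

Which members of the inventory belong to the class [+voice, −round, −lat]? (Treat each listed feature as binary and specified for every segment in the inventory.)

ɾ, ɣ, ŋ, dʒ, ð, ʒ, j, n, ɳ, z, ɱ

Among the inventory, the [+voice] segments are /ɾ, ɣ, ŋ, dʒ, ʎ, l, ð, ɥ, ʒ, j, n, ɳ, z, ɱ/.
Intersecting with [−round] gives /ɾ, ɣ, ŋ, dʒ, ʎ, l, ð, ʒ, j, n, ɳ, z, ɱ/.
Among these, [−lateral] leaves /ɾ, ɣ, ŋ, dʒ, ð, ʒ, j, n, ɳ, z, ɱ/.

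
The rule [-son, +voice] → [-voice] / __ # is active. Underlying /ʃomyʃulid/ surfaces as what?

Only the final segment /d/ is both word-final and matches the structural description. It is a voiced alveolar stop, so [-son, +voice] holds; changing it to [-voice] with all other features held fixed yields /t/ (voiceless alveolar stop). No other segment meets both the structural description and the environment, so the output is [ʃomyʃulit].

[ʃomyʃulit]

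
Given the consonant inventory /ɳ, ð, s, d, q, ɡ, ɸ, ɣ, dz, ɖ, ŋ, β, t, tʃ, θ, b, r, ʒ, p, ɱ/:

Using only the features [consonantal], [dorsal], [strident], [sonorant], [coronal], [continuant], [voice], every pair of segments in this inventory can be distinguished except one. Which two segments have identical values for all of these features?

On the given features, /ɖ/ and /d/ have an identical profile: [+consonantal], [-dorsal], [-strident], [-sonorant], [+coronal], [-continuant], [+voice]. No other two segments in the inventory coincide on all 7 features. (They do differ in [anterior], which is not among the given features.)

ɖ, d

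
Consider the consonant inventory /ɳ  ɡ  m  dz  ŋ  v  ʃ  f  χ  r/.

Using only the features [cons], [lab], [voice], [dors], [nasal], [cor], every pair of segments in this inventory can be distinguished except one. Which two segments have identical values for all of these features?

/dz/ (voiced alveolar affricate) and /r/ (alveolar trill) are both [+consonantal], [−labial], [+voice], [−dorsal], [−nasal], [+coronal], so none of the listed features separates them. (They do differ in [sonorant], [continuant] and [strident], which are not among the given features.) Every other pair in the inventory differs on at least one listed feature.

dz, r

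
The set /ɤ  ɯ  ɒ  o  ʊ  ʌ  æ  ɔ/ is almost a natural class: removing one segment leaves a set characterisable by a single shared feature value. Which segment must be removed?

æ

/ɔ, ɒ, ʊ, ʌ, ɯ, ɤ, o/ are all [+back], but /æ/ (low front unrounded vowel) is [-back]. No other single segment can be removed to leave a set sharing one feature value that the removed segment lacks, so /æ/ is the odd one out.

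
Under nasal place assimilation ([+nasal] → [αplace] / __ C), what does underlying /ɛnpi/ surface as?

/n/ sits before the [+labial] consonant /p/, so it takes on [+labial] and surfaces as /m/. The rest of the form is unaffected: [ɛmpi].

[ɛmpi]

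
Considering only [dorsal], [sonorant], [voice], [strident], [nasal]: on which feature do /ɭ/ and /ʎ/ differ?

[dorsal]

The two segments share [+sonorant], [+voice], [-strident], [-nasal]. The only feature from the list on which they differ: /ɭ/ is [-dorsal] while /ʎ/ is [+dorsal].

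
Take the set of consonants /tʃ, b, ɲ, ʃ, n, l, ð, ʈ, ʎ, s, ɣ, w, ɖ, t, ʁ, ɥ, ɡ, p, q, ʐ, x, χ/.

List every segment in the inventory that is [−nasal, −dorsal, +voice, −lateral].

Checking each segment against [−nasal], [−dorsal], [+voice], [−lateral]: /b/ (voiced bilabial stop), /ð/ (voiced dental fricative), /ɖ/ (voiced retroflex stop), /ʐ/ (voiced retroflex fricative) satisfy every feature; every other segment in the inventory fails at least one.

b, ð, ɖ, ʐ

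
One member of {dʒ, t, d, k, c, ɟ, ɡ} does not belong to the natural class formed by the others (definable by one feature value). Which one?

dʒ

[delayed release] (equivalently [strident]) groups all but one: /c, k, d, ɟ, t, ɡ/ share [−delayed release] while /dʒ/ (voiced postalveolar affricate) alone is [+delayed release]. Removing any other segment would not leave a single-feature class that excludes it.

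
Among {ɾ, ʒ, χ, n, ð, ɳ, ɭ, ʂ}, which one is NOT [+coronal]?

χ

Every segment except /χ/ is [+coronal]. /χ/ (voiceless uvular fricative) is [-coronal], so it is the exception.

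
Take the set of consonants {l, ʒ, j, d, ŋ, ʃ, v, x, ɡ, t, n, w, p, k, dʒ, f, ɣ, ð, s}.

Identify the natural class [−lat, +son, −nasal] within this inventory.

j, w

Checking each segment against [−lateral], [+sonorant], [−nasal]: /j/ (palatal glide), /w/ (labial-velar glide) satisfy every feature; every other segment in the inventory fails at least one.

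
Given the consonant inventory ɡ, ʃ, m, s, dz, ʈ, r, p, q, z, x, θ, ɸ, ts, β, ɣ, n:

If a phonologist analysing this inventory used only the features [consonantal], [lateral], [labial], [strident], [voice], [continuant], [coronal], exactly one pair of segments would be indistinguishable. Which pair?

Both /s/ and /ʃ/ are [+consonantal], [-lateral], [-labial], [+strident], [-voice], [+continuant], [+coronal]. Since the list omits [anterior] and [distributed] — which do distinguish the voiceless alveolar fricative from the voiceless postalveolar fricative — this pair collapses; all other pairs remain distinct.

s, ʃ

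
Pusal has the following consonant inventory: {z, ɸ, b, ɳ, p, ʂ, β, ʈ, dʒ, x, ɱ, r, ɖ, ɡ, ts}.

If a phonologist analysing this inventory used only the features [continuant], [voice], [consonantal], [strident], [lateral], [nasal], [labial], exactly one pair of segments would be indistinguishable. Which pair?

ɖ, ɡ

Both /ɖ/ and /ɡ/ are [−continuant], [+voice], [+consonantal], [−strident], [−lateral], [−nasal], [−labial]. Since the list omits [coronal] and [dorsal] — which do distinguish the voiced retroflex stop from the voiced velar stop — this pair collapses; all other pairs remain distinct.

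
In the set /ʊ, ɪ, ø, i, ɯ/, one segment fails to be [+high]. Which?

ø

Every segment except /ø/ is [+high]. /ø/ (mid front rounded tense vowel) is [−high], so it is the exception.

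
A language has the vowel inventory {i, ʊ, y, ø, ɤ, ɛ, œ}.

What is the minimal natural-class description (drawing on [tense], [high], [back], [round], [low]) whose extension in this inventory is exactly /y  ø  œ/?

Every target segment is [-back], [+round]; each remaining inventory member fails at least one of these. Each conjunct is needed — [+round] alone would also admit /ʊ/; [-back] alone would also admit /i, ɛ/ — and no other single listed feature has exactly this extension, so two is the minimum.

[-back, +round]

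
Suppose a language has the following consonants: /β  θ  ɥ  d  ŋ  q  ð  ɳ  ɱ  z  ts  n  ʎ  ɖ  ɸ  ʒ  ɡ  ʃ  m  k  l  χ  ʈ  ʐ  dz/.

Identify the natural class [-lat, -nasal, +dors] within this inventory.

ɥ, q, ɡ, k, χ

First, the [-lateral] segments are /β, θ, ɥ, d, ŋ, q, ð, ɳ, ɱ, z, ts, n, ɖ, ɸ, ʒ, ɡ, ʃ, m, k, χ, ʈ, ʐ, dz/.
Among these, [-nasal] gives /β, θ, ɥ, d, q, ð, z, ts, ɖ, ɸ, ʒ, ɡ, ʃ, k, χ, ʈ, ʐ, dz/.
Among these, [+dorsal] leaves /ɥ, q, ɡ, k, χ/.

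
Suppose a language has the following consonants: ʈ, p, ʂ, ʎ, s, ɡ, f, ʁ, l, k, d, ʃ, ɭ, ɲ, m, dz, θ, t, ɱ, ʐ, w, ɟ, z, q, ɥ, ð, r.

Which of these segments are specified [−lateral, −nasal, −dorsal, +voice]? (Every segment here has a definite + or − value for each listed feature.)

Eliminate segments failing any feature: /ʈ, p, ʂ, s, f, ʃ, θ, t/ are [−voice]; /ʎ, l, ɭ/ are [+lateral]; /ɡ, ʁ, k, w, ɟ, q, ɥ/ are [+dorsal]; /ɲ, m, ɱ/ are [+nasal]. The remaining /d, dz, ʐ, z, ð, r/ satisfy [−lateral], [−nasal], [−dorsal], [+voice].

d, dz, ʐ, z, ð, r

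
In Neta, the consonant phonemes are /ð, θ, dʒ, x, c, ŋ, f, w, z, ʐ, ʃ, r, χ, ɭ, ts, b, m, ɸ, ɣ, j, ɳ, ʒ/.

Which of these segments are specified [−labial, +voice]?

ð, dʒ, ŋ, z, ʐ, r, ɭ, ɣ, j, ɳ, ʒ

Checking each segment against [−labial], [+voice]: /ð/ (voiced dental fricative), /dʒ/ (voiced postalveolar affricate), /ŋ/ (velar nasal), /z/ (voiced alveolar fricative), /ʐ/ (voiced retroflex fricative), /r/ (alveolar trill), among others, satisfy every feature; every other segment in the inventory fails at least one.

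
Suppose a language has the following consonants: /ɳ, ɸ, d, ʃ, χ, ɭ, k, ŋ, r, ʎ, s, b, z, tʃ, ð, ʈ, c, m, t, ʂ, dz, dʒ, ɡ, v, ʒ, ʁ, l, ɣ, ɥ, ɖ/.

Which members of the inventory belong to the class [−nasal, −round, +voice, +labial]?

Checking each segment against [−nasal], [−round], [+voice], [+labial]: /b/ (voiced bilabial stop), /v/ (voiced labiodental fricative) satisfy every feature; every other segment in the inventory fails at least one.

b, v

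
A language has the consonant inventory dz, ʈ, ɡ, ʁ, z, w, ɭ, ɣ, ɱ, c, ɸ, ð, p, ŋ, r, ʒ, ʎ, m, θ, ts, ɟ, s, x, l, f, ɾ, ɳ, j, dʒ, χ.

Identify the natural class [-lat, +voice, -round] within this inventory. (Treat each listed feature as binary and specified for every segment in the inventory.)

dz, ɡ, ʁ, z, ɣ, ɱ, ð, ŋ, r, ʒ, m, ɟ, ɾ, ɳ, j, dʒ

The [-lateral] segments are /dz, ʈ, ɡ, ʁ, z, w, ɣ, ɱ, c, ɸ, ð, p, ŋ, r, ʒ, m, θ, ts, ɟ, s, x, f, ɾ, ɳ, j, dʒ, χ/.
Within that set, [+voice] gives /dz, ɡ, ʁ, z, w, ɣ, ɱ, ð, ŋ, r, ʒ, m, ɟ, ɾ, ɳ, j, dʒ/.
Of those, [-round] leaves /dz, ɡ, ʁ, z, ɣ, ɱ, ð, ŋ, r, ʒ, m, ɟ, ɾ, ɳ, j, dʒ/.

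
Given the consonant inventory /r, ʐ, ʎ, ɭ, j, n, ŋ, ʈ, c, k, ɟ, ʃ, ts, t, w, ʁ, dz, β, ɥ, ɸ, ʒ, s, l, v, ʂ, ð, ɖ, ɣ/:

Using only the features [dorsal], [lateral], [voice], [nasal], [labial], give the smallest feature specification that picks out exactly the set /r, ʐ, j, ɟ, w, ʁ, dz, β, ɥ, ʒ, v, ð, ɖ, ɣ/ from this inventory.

Every target segment is [+voice], [−nasal], [−lateral]; each remaining inventory member fails at least one of these. Each conjunct is needed — [−nasal, −lateral] alone would also admit /ʈ, c, k, ʃ, …/; [+voice, −lateral] alone would also admit /n, ŋ/; [+voice, −nasal] alone would also admit /ʎ, ɭ, l/ — and no other combination of two listed features has exactly this extension, so three is the minimum.

[+voice, −nasal, −lateral]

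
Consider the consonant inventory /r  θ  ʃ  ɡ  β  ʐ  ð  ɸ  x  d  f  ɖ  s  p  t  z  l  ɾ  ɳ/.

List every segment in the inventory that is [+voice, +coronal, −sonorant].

The [+voice] segments are /r, ɡ, β, ʐ, ð, d, ɖ, z, l, ɾ, ɳ/.
Within that set, [+coronal] gives /r, ʐ, ð, d, ɖ, z, l, ɾ, ɳ/.
Among these, [−sonorant] leaves /ʐ, ð, d, ɖ, z/.

ʐ, ð, d, ɖ, z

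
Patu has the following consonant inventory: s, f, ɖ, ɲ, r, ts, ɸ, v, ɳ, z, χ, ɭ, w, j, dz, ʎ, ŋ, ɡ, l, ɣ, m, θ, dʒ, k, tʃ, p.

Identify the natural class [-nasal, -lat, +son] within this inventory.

Among the inventory, the [-nasal] segments are /s, f, ɖ, r, ts, ɸ, v, z, χ, ɭ, w, j, dz, ʎ, ɡ, l, ɣ, θ, dʒ, k, tʃ, p/.
Within that set, [-lateral] gives /s, f, ɖ, r, ts, ɸ, v, z, χ, w, j, dz, ɡ, ɣ, θ, dʒ, k, tʃ, p/.
Among these, [+sonorant] leaves /r, w, j/.

r, w, j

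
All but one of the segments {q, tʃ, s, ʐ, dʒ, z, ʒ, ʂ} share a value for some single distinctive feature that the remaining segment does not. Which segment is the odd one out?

/ʐ, s, ʒ, tʃ, ʂ, dʒ, z/ are all [+strident], but /q/ (voiceless uvular stop) is [-strident]. No other single segment can be removed to leave a set sharing one feature value that the removed segment lacks, so /q/ is the odd one out.

q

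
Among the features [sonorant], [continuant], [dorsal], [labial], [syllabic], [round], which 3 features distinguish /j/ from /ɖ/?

[sonorant], [continuant], [dorsal]

The two segments share [-labial], [-syllabic], [-round]. The only features from the list on which they differ: /j/ is [+sonorant] while /ɖ/ is [-sonorant]; /j/ is [+continuant] while /ɖ/ is [-continuant]; /j/ is [+dorsal] while /ɖ/ is [-dorsal].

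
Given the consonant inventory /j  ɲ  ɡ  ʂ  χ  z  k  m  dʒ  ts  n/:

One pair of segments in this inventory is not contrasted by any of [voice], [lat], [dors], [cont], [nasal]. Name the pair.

n, m

On the given features, /n/ and /m/ have an identical profile: [+voice], [-lateral], [-dorsal], [-continuant], [+nasal]. No other two segments in the inventory coincide on all 5 features. (They do differ in [labial] and [coronal], which are not among the given features.)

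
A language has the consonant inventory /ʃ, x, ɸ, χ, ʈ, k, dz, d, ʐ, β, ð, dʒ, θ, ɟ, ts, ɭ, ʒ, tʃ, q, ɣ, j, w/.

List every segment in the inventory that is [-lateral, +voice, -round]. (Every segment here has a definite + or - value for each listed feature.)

dz, d, ʐ, β, ð, dʒ, ɟ, ʒ, ɣ, j

Checking each segment against [-lateral], [+voice], [-round]: /dz/ (voiced alveolar affricate), /d/ (voiced alveolar stop), /ʐ/ (voiced retroflex fricative), /β/ (voiced bilabial fricative), /ð/ (voiced dental fricative), /dʒ/ (voiced postalveolar affricate), among others, satisfy every feature; every other segment in the inventory fails at least one.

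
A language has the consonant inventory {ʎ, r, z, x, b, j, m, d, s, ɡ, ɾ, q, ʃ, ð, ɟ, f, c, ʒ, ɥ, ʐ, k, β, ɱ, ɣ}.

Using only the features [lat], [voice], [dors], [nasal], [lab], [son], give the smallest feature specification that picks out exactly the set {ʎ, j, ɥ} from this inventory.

[+son, +dors]

Every target segment is [+sonorant], [+dorsal]; each remaining inventory member fails at least one of these. Each conjunct is needed — [+dorsal] alone would also admit /x, ɡ, q, ɟ, …/; [+sonorant] alone would also admit /r, m, ɾ, ɱ/ — and no other single listed feature has exactly this extension, so two is the minimum.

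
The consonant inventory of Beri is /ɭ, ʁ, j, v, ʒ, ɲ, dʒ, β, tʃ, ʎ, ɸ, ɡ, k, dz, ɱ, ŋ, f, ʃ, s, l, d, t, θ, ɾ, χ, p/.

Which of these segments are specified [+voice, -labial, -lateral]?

ʁ, j, ʒ, ɲ, dʒ, ɡ, dz, ŋ, d, ɾ

Checking each segment against [+voice], [-labial], [-lateral]: /ʁ/ (voiced uvular fricative), /j/ (palatal glide), /ʒ/ (voiced postalveolar fricative), /ɲ/ (palatal nasal), /dʒ/ (voiced postalveolar affricate), /ɡ/ (voiced velar stop), among others, satisfy every feature; every other segment in the inventory fails at least one.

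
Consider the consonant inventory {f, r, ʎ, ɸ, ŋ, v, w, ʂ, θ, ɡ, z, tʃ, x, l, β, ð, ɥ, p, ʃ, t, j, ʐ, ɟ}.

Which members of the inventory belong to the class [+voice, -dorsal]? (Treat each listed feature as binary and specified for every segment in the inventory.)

r, v, z, l, β, ð, ʐ

First, the [+voice] segments are /r, ʎ, ŋ, v, w, ɡ, z, l, β, ð, ɥ, j, ʐ, ɟ/.
Then [-dorsal] leaves /r, v, z, l, β, ð, ʐ/.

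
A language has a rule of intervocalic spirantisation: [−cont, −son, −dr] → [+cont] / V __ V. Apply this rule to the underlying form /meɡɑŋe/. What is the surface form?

Only /ɡ/ occurs between two vowels (/e/ __ /ɑ/) and matches the structural description. It is a voiced velar stop, so [−cont, −son, −dr] holds; changing it to [+continuant] with all other features held fixed yields /ɣ/ (voiced velar fricative). No other segment meets both the structural description and the environment, so the output is [meɣɑŋe].

[meɣɑŋe]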